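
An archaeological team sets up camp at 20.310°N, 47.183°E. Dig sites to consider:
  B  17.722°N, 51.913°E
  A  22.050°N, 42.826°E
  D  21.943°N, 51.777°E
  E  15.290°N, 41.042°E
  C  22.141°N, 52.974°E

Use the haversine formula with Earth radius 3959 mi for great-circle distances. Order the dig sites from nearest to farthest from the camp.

Distances from the camp:
A 22.050°N, 42.826°E: 305.4 mi
D 21.943°N, 51.777°E: 316.8 mi
B 17.722°N, 51.913°E: 357.0 mi
C 22.141°N, 52.974°E: 393.8 mi
E 15.290°N, 41.042°E: 532.3 mi

A, D, B, C, E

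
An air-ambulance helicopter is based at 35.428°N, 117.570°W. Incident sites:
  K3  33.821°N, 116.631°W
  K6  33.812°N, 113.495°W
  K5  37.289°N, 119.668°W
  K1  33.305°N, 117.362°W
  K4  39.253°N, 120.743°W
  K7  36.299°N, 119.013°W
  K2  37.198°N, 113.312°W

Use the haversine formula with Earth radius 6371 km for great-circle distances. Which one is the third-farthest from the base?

K6

Distance to each, sorted:
K4: 509.4 km
K2: 429.2 km
K6: 413.9 km
K5: 279.5 km
K1: 236.8 km
K3: 198.3 km
K7: 162.1 km
The third-farthest is K6 at 413.9 km.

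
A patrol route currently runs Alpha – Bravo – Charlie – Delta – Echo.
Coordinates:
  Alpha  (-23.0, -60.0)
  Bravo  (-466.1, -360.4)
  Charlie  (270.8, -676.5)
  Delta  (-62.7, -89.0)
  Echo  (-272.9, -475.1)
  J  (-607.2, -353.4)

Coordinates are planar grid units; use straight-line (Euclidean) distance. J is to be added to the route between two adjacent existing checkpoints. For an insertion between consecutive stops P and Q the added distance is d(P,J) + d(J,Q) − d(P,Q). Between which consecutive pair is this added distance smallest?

Added distance for inserting J between each consecutive pair:
Alpha–Bravo: 259.7
Bravo–Charlie: 275.0
Charlie–Delta: 865.3
Delta–Echo: 521.5
Smallest added distance is 259.7, inserting between Alpha and Bravo.

between Alpha and Bravo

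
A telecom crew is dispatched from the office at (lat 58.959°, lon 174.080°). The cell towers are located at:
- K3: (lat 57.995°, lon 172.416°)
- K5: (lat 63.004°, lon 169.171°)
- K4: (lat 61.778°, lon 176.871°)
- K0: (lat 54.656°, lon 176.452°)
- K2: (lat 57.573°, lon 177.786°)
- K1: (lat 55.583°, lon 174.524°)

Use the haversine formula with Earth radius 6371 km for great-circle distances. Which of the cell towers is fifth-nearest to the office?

Distances from the office ((lat 58.959°, lon 174.080°)):
K3: 144.4 km
K2: 265.9 km
K4: 348.9 km
K1: 376.3 km
K0: 499.7 km
K5: 521.6 km
The fifth-nearest is K0 at 499.7 km.

K0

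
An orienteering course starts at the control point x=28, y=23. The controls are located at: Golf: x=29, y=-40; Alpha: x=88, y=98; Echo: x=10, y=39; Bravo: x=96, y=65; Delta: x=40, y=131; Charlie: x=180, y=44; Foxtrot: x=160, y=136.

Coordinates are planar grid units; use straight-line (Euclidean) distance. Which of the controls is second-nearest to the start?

Golf

Distance to each, sorted:
Echo: 24.1
Golf: 63.0
Bravo: 79.9
Alpha: 96.0
Delta: 108.7
Charlie: 153.4
Foxtrot: 173.8
The second-nearest is Golf at 63.0.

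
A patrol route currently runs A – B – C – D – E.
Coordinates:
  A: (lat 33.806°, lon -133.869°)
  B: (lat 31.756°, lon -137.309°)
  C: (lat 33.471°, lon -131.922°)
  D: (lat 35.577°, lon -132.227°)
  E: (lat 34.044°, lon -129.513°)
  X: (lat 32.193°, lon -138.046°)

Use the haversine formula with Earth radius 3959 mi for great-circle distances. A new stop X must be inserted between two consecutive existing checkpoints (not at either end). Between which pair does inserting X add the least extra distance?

Added distance for inserting X between each consecutive pair:
A–B: 74.2 mi
B–C: 83.9 mi
C–D: 627.2 mi
D–E: 730.5 mi
Smallest added distance is 74.2 mi, inserting between A and B.

between A and B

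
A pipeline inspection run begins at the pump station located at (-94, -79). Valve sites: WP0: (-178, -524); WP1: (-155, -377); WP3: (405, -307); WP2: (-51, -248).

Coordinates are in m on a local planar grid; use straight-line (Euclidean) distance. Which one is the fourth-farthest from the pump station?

WP2

Distances from the pump station ((-94, -79)):
WP3: 548.6 m
WP0: 452.9 m
WP1: 304.2 m
WP2: 174.4 m
The fourth-farthest is WP2 at 174.4 m.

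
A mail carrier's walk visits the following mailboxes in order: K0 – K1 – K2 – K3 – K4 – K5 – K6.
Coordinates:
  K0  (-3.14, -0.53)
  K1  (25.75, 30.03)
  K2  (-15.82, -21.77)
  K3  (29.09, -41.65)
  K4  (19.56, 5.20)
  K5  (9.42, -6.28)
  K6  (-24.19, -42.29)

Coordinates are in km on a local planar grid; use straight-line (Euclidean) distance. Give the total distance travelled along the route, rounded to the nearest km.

Leg distances:
K0→K1: 42.1 km  (cumulative 42.1 km)
K1→K2: 66.4 km  (cumulative 108.5 km)
K2→K3: 49.1 km  (cumulative 157.6 km)
K3→K4: 47.8 km  (cumulative 205.4 km)
K4→K5: 15.3 km  (cumulative 220.7 km)
K5→K6: 49.3 km  (cumulative 270.0 km)
Total route length ≈ 270 km.

270 km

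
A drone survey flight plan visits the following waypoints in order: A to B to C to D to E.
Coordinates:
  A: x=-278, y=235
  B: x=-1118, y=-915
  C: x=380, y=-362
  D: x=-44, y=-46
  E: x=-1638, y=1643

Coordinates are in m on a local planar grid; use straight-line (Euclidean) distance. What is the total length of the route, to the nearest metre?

5872 m

Leg distances:
A→B: 1424.1 m  (cumulative 1424.1 m)
B→C: 1596.8 m  (cumulative 3020.9 m)
C→D: 528.8 m  (cumulative 3549.7 m)
D→E: 2322.4 m  (cumulative 5872.1 m)
Total route length ≈ 5872 m.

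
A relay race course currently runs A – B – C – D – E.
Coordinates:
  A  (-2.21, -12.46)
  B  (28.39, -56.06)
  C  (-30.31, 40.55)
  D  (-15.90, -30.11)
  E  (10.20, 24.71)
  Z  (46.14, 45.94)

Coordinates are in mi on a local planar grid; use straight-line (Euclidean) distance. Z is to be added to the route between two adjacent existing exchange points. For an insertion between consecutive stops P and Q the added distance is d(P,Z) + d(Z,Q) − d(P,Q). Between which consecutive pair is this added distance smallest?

Added distance for inserting Z between each consecutive pair:
A–B: 126.1 mi
B–C: 67.1 mi
C–D: 102.7 mi
D–E: 79.2 mi
Smallest added distance is 67.1 mi, inserting between B and C.

between B and C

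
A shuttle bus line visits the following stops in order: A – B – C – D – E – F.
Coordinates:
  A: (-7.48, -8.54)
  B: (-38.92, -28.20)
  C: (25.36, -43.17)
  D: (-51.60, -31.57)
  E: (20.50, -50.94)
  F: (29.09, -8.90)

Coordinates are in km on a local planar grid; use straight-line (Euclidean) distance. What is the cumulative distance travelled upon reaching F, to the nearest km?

Leg distances:
A→B: 37.1 km  (cumulative 37.1 km)
B→C: 66.0 km  (cumulative 103.1 km)
C→D: 77.8 km  (cumulative 180.9 km)
D→E: 74.7 km  (cumulative 255.6 km)
E→F: 42.9 km  (cumulative 298.5 km)
Cumulative distance at F ≈ 298 km.

298 km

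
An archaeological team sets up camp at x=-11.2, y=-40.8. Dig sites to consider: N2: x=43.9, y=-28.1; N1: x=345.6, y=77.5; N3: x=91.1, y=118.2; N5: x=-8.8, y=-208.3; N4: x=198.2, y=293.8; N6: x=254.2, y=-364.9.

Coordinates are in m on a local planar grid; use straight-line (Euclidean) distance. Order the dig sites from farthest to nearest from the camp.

N6, N4, N1, N3, N5, N2

Distance from the camp at x=-11.2, y=-40.8 to each:
N6 x=254.2, y=-364.9: 418.9 m
N4 x=198.2, y=293.8: 394.7 m
N1 x=345.6, y=77.5: 375.9 m
N3 x=91.1, y=118.2: 189.1 m
N5 x=-8.8, y=-208.3: 167.5 m
N2 x=43.9, y=-28.1: 56.5 m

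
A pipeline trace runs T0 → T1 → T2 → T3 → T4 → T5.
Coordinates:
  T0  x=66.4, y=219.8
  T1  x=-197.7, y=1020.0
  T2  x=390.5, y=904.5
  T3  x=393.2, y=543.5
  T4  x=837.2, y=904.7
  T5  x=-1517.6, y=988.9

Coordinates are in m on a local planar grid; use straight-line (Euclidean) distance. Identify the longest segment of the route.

T4–T5

Leg distances:
T0→T1: 842.7 m
T1→T2: 599.4 m
T2→T3: 361.0 m
T3→T4: 572.4 m
T4→T5: 2356.3 m
The longest leg is T4–T5 at 2356.3 m.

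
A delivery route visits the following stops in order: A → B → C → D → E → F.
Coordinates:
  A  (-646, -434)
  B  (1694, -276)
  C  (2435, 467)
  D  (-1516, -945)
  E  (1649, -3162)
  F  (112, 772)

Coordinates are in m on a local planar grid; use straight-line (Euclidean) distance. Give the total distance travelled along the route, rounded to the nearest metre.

15678 m

Leg distances:
A→B: 2345.3 m  (cumulative 2345.3 m)
B→C: 1049.3 m  (cumulative 3394.7 m)
C→D: 4195.7 m  (cumulative 7590.4 m)
D→E: 3864.2 m  (cumulative 11454.6 m)
E→F: 4223.6 m  (cumulative 15678.2 m)
Total route length ≈ 15678 m.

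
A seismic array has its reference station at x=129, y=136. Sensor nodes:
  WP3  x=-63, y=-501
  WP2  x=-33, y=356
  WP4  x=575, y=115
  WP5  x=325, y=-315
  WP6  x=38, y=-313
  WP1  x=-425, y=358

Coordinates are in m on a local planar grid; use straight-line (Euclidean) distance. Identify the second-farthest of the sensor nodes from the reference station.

Distances from the reference station (x=129, y=136):
WP3: 665.3 m
WP1: 596.8 m
WP5: 491.7 m
WP6: 458.1 m
WP4: 446.5 m
WP2: 273.2 m
The second-farthest is WP1 at 596.8 m.

WP1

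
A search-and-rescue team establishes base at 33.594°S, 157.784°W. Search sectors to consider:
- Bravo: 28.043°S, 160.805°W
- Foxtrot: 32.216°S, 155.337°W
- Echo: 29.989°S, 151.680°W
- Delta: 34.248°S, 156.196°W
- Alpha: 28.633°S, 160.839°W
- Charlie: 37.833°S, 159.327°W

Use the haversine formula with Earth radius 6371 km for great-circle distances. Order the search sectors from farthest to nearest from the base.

Echo, Bravo, Alpha, Charlie, Foxtrot, Delta

Computing each great-circle distance from 33.594°S, 157.784°W:
Echo 29.989°S, 151.680°W: 702.3 km
Bravo 28.043°S, 160.805°W: 681.2 km
Alpha 28.633°S, 160.839°W: 623.5 km
Charlie 37.833°S, 159.327°W: 491.5 km
Foxtrot 32.216°S, 155.337°W: 275.1 km
Delta 34.248°S, 156.196°W: 163.6 km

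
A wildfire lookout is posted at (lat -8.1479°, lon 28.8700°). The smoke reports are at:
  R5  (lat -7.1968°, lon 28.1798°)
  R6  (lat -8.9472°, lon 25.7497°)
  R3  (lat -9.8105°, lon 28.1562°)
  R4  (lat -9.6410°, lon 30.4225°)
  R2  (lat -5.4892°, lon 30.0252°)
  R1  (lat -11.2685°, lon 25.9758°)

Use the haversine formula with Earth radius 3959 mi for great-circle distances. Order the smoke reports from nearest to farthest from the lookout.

R5, R3, R4, R2, R6, R1

Distances from the lookout:
R5 (lat -7.1968°, lon 28.1798°): 80.9 mi
R3 (lat -9.8105°, lon 28.1562°): 124.8 mi
R4 (lat -9.6410°, lon 30.4225°): 147.9 mi
R2 (lat -5.4892°, lon 30.0252°): 200.1 mi
R6 (lat -8.9472°, lon 25.7497°): 220.2 mi
R1 (lat -11.2685°, lon 25.9758°): 292.1 mi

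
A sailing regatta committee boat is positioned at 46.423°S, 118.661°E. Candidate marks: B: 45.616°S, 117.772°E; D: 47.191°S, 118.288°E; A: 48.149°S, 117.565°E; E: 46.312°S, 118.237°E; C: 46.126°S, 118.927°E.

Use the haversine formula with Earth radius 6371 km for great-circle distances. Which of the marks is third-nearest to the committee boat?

Distances from the committee boat (46.423°S, 118.661°E):
E: 34.8 km
C: 38.8 km
D: 90.0 km
B: 113.0 km
A: 209.0 km
The third-nearest is D at 90.0 km.

D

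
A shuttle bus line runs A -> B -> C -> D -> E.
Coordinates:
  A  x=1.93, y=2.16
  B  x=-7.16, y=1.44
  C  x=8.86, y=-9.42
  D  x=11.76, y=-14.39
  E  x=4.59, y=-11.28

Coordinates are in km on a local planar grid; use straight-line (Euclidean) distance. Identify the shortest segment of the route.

C–D

Leg distances:
A→B: 9.1 km
B→C: 19.4 km
C→D: 5.8 km
D→E: 7.8 km
The shortest leg is C–D at 5.8 km.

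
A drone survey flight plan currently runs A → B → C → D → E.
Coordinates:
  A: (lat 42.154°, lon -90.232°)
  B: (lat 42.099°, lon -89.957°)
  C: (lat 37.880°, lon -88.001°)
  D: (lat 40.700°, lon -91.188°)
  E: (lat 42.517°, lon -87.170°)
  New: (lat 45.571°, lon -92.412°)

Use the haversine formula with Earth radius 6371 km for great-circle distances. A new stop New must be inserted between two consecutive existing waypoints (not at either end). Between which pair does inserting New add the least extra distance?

Added distance for inserting New between each consecutive pair:
A–B: 828.0 km
B–C: 865.4 km
C–D: 1064.0 km
D–E: 699.4 km
Smallest added distance is 699.4 km, inserting between D and E.

between D and E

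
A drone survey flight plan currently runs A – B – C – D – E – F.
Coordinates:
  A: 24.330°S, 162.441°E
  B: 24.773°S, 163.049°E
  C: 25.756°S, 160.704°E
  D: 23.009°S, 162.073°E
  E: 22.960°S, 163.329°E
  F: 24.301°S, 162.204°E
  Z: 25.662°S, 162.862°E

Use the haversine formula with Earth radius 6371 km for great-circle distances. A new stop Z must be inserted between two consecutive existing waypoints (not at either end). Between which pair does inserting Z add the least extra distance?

between B and C

Added distance for inserting Z between each consecutive pair:
A–B: 175.9 km
B–C: 57.2 km
C–D: 186.7 km
D–E: 481.1 km
E–F: 281.3 km
Smallest added distance is 57.2 km, inserting between B and C.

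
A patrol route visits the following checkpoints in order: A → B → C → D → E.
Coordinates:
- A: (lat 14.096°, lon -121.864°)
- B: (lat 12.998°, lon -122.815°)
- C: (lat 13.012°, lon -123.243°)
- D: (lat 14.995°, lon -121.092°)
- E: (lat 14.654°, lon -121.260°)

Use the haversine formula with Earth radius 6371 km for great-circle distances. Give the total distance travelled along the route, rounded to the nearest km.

Leg distances:
A→B: 159.6 km  (cumulative 159.6 km)
B→C: 46.4 km  (cumulative 206.0 km)
C→D: 320.1 km  (cumulative 526.1 km)
D→E: 42.0 km  (cumulative 568.1 km)
Total route length ≈ 568 km.

568 km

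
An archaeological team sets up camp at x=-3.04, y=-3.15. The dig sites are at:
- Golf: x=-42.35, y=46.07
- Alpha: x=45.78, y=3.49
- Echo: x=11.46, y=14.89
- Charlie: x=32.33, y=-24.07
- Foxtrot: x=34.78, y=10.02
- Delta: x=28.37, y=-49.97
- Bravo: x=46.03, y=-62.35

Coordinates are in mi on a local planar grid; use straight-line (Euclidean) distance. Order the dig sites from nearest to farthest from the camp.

Computing each straight-line distance from x=-3.04, y=-3.15:
Echo x=11.46, y=14.89: 23.1 mi
Foxtrot x=34.78, y=10.02: 40.0 mi
Charlie x=32.33, y=-24.07: 41.1 mi
Alpha x=45.78, y=3.49: 49.3 mi
Delta x=28.37, y=-49.97: 56.4 mi
Golf x=-42.35, y=46.07: 63.0 mi
Bravo x=46.03, y=-62.35: 76.9 mi

Echo, Foxtrot, Charlie, Alpha, Delta, Golf, Bravo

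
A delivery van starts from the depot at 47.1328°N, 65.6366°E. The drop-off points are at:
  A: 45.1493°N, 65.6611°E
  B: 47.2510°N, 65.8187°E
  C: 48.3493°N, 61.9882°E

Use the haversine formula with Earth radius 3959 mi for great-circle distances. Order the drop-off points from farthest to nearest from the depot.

Distance from the depot at 47.1328°N, 65.6366°E to each:
C 48.3493°N, 61.9882°E: 189.2 mi
A 45.1493°N, 65.6611°E: 137.1 mi
B 47.2510°N, 65.8187°E: 11.8 mi

C, A, B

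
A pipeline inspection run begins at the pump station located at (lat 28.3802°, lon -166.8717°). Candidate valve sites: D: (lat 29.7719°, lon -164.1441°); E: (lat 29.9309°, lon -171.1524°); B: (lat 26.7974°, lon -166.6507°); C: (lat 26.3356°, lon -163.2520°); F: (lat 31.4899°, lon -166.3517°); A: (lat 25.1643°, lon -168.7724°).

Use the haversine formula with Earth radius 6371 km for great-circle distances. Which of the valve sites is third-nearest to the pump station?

Distances from the pump station ((lat 28.3802°, lon -166.8717°)):
B: 177.3 km
D: 306.9 km
F: 349.4 km
A: 404.3 km
C: 423.6 km
E: 450.0 km
The third-nearest is F at 349.4 km.

F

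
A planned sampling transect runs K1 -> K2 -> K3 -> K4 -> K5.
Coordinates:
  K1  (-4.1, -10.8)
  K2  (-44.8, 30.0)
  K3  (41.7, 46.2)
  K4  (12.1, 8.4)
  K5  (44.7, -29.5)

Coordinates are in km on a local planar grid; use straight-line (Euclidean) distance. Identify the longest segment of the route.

K2–K3

Leg distances:
K1→K2: 57.6 km
K2→K3: 88.0 km
K3→K4: 48.0 km
K4→K5: 50.0 km
The longest leg is K2–K3 at 88.0 km.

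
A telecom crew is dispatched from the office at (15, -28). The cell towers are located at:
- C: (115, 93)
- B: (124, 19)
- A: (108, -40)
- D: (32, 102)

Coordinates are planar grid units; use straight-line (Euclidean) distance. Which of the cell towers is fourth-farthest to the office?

A

Distance to each, sorted:
C: 157.0
D: 131.1
B: 118.7
A: 93.8
The fourth-farthest is A at 93.8.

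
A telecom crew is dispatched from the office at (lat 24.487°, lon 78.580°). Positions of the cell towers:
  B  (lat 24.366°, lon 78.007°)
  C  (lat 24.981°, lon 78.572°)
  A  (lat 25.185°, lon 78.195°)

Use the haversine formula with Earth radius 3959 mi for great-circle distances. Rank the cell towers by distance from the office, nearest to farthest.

Distance from the office at (lat 24.487°, lon 78.580°) to each:
C (lat 24.981°, lon 78.572°): 34.1 mi
B (lat 24.366°, lon 78.007°): 37.0 mi
A (lat 25.185°, lon 78.195°): 53.9 mi

C, B, A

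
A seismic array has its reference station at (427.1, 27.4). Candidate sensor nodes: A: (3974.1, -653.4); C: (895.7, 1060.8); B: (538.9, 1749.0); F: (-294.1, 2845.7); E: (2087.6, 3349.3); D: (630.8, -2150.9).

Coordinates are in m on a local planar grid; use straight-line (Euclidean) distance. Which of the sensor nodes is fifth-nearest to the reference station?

A

Distance to each, sorted:
C: 1134.7 m
B: 1725.2 m
D: 2187.8 m
F: 2909.1 m
A: 3611.7 m
E: 3713.8 m
The fifth-nearest is A at 3611.7 m.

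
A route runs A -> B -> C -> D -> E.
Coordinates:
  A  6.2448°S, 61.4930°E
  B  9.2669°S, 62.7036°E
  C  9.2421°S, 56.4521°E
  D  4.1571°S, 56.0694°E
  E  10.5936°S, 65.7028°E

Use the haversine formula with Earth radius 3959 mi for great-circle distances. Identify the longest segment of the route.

D–E

Leg distances:
A→B: 224.7 mi
B→C: 426.3 mi
C→D: 352.3 mi
D→E: 795.7 mi
The longest leg is D–E at 795.7 mi.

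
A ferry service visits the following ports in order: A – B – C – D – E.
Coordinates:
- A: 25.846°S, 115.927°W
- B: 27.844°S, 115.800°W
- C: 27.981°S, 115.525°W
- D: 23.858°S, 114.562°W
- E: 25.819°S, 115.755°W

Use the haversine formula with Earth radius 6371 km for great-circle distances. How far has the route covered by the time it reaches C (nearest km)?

Leg distances:
A→B: 222.5 km  (cumulative 222.5 km)
B→C: 31.0 km  (cumulative 253.5 km)
Cumulative distance at C ≈ 254 km.

254 km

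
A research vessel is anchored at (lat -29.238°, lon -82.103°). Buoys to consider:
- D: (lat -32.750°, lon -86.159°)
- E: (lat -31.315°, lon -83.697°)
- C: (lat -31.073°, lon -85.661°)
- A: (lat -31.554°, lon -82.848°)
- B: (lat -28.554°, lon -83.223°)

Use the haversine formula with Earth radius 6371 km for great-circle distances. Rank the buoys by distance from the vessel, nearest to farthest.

Distance from the vessel at (lat -29.238°, lon -82.103°) to each:
B (lat -28.554°, lon -83.223°): 132.9 km
A (lat -31.554°, lon -82.848°): 267.3 km
E (lat -31.315°, lon -83.697°): 277.1 km
C (lat -31.073°, lon -85.661°): 398.3 km
D (lat -32.750°, lon -86.159°): 549.4 km

B, A, E, C, D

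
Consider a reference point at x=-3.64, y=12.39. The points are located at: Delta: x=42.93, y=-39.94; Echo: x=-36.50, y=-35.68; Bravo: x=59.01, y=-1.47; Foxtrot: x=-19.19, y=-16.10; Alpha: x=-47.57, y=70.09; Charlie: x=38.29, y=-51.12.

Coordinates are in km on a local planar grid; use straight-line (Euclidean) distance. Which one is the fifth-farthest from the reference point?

Echo

Distance to each, sorted:
Charlie: 76.1 km
Alpha: 72.5 km
Delta: 70.1 km
Bravo: 64.2 km
Echo: 58.2 km
Foxtrot: 32.5 km
The fifth-farthest is Echo at 58.2 km.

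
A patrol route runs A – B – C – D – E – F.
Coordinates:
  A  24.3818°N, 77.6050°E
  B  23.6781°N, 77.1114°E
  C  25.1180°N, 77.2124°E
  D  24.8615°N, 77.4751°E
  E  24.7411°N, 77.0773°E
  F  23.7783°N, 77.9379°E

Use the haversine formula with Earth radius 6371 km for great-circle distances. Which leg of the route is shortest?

Leg distances:
A→B: 92.9 km
B→C: 160.4 km
C→D: 38.9 km
D→E: 42.3 km
E→F: 138.1 km
The shortest leg is C–D at 38.9 km.

C–D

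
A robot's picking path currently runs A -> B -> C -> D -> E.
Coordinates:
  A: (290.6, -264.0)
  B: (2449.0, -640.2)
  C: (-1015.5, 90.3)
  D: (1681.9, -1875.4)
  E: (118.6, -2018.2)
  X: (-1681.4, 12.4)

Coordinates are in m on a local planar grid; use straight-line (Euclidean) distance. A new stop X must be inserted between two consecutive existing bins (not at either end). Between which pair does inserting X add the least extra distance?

between C and D

Added distance for inserting X between each consecutive pair:
A–B: 3982.0 m
B–C: 1311.4 m
C–D: 1189.7 m
D–E: 5000.6 m
Smallest added distance is 1189.7 m, inserting between C and D.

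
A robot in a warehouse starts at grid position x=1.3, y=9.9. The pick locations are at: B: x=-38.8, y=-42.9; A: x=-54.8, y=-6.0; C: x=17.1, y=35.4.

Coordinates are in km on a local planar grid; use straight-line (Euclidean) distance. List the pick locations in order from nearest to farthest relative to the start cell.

C, A, B

Distances from the start cell:
C x=17.1, y=35.4: 30.0 km
A x=-54.8, y=-6.0: 58.3 km
B x=-38.8, y=-42.9: 66.3 km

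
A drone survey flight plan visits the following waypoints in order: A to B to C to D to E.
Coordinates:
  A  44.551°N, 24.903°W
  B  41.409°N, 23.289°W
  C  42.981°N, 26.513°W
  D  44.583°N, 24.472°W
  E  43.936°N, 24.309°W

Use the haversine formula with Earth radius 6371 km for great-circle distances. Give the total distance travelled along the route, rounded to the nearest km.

Leg distances:
A→B: 373.2 km  (cumulative 373.2 km)
B→C: 317.9 km  (cumulative 691.1 km)
C→D: 242.0 km  (cumulative 933.1 km)
D→E: 73.1 km  (cumulative 1006.2 km)
Total route length ≈ 1006 km.

1006 km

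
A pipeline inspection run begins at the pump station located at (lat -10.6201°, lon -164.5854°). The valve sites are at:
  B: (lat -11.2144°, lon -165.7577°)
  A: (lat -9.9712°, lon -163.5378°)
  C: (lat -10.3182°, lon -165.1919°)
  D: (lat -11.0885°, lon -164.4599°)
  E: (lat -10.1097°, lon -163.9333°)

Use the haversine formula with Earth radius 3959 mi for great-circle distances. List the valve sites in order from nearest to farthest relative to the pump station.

Distance from the pump station at (lat -10.6201°, lon -164.5854°) to each:
D (lat -11.0885°, lon -164.4599°): 33.5 mi
C (lat -10.3182°, lon -165.1919°): 46.2 mi
E (lat -10.1097°, lon -163.9333°): 56.6 mi
A (lat -9.9712°, lon -163.5378°): 84.2 mi
B (lat -11.2144°, lon -165.7577°): 89.5 mi

D, C, E, A, B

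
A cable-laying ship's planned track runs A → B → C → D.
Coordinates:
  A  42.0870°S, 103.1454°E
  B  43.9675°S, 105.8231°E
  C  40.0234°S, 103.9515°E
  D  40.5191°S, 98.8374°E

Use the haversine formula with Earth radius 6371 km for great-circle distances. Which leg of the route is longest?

B–C

Leg distances:
A→B: 301.8 km
B→C: 465.0 km
C→D: 437.3 km
The longest leg is B–C at 465.0 km.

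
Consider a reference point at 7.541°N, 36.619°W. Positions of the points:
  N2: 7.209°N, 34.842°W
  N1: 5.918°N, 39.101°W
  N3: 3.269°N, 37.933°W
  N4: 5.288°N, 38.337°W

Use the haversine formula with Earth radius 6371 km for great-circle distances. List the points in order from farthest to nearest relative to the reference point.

Distances from the reference point:
N3 3.269°N, 37.933°W: 496.8 km
N1 5.918°N, 39.101°W: 328.2 km
N4 5.288°N, 38.337°W: 314.3 km
N2 7.209°N, 34.842°W: 199.4 km

N3, N1, N4, N2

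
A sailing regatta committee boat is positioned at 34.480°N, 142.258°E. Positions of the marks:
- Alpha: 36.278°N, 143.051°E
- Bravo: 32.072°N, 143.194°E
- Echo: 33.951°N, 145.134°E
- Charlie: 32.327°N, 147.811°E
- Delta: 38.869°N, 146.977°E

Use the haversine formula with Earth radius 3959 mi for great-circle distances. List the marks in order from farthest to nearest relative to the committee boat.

Distance from the committee boat at 34.480°N, 142.258°E to each:
Delta 38.869°N, 146.977°E: 400.3 mi
Charlie 32.327°N, 147.811°E: 353.1 mi
Bravo 32.072°N, 143.194°E: 174.9 mi
Echo 33.951°N, 145.134°E: 168.3 mi
Alpha 36.278°N, 143.051°E: 132.0 mi

Delta, Charlie, Bravo, Echo, Alpha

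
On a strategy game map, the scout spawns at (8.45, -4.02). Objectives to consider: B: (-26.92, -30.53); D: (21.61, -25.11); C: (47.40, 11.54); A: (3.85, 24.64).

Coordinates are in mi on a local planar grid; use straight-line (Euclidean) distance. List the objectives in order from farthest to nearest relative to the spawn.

B, C, A, D

Distance from the spawn at (8.45, -4.02) to each:
B (-26.92, -30.53): 44.2 mi
C (47.40, 11.54): 41.9 mi
A (3.85, 24.64): 29.0 mi
D (21.61, -25.11): 24.9 mi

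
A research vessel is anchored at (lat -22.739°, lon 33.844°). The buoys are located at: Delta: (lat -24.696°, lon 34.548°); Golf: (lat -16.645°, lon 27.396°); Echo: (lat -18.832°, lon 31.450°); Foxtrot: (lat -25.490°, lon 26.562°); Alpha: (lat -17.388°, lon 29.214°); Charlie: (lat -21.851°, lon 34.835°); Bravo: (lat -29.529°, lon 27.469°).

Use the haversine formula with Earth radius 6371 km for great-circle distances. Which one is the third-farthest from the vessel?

Foxtrot

Distances from the vessel ((lat -22.739°, lon 33.844°)):
Bravo: 987.0 km
Golf: 956.1 km
Foxtrot: 799.7 km
Alpha: 766.6 km
Echo: 500.6 km
Delta: 229.1 km
Charlie: 141.9 km
The third-farthest is Foxtrot at 799.7 km.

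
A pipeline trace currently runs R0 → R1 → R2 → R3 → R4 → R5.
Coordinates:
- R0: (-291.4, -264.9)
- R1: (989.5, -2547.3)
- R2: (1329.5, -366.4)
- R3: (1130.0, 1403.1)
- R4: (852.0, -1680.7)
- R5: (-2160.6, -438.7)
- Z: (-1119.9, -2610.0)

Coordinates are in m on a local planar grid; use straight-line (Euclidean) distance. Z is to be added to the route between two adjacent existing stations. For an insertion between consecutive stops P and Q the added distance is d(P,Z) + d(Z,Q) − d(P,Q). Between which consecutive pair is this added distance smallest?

between R4 and R5

Added distance for inserting Z between each consecutive pair:
R0–R1: 1980.2 m
R1–R2: 3224.7 m
R2–R3: 6141.7 m
R3–R4: 3684.4 m
R4–R5: 1329.1 m
Smallest added distance is 1329.1 m, inserting between R4 and R5.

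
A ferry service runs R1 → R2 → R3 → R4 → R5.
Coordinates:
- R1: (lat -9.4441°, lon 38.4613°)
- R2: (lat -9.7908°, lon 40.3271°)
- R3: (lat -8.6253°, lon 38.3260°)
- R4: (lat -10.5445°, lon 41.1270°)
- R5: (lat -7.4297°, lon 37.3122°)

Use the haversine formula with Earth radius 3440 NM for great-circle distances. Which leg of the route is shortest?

R1–R2

Leg distances:
R1→R2: 112.4 NM
R2→R3: 137.7 NM
R3→R4: 201.9 NM
R4→R5: 293.5 NM
The shortest leg is R1–R2 at 112.4 NM.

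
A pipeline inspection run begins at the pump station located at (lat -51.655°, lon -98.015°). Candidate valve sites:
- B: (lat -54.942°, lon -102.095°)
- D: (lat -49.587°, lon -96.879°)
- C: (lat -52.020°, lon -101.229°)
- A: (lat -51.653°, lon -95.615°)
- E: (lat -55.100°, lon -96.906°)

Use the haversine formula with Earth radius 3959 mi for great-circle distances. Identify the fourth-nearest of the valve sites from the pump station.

E

Distances from the pump station ((lat -51.655°, lon -98.015°)):
A: 102.9 mi
C: 139.5 mi
D: 151.3 mi
E: 242.4 mi
B: 282.7 mi
The fourth-nearest is E at 242.4 mi.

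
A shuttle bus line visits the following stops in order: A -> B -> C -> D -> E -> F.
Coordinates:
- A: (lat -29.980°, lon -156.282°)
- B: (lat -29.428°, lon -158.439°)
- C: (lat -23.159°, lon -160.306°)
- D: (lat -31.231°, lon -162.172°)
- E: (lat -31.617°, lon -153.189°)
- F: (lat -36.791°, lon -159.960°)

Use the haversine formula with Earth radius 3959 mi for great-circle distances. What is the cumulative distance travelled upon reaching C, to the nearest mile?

583 mi

Leg distances:
A→B: 135.0 mi  (cumulative 135.0 mi)
B→C: 448.3 mi  (cumulative 583.3 mi)
Cumulative distance at C ≈ 583 mi.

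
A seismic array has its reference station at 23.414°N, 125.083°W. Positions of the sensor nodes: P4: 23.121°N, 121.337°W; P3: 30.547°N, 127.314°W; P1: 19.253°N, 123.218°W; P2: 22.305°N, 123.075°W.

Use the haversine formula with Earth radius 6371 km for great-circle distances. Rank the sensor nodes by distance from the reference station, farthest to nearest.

P3, P1, P4, P2

Computing each great-circle distance from 23.414°N, 125.083°W:
P3 30.547°N, 127.314°W: 823.3 km
P1 19.253°N, 123.218°W: 501.4 km
P4 23.121°N, 121.337°W: 384.0 km
P2 22.305°N, 123.075°W: 239.9 km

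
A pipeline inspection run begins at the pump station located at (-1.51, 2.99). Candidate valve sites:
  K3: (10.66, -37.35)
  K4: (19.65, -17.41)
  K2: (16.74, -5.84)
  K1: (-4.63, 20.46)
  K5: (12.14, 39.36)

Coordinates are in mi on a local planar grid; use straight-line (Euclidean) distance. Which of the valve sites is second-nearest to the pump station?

Distances from the pump station ((-1.51, 2.99)):
K1: 17.7 mi
K2: 20.3 mi
K4: 29.4 mi
K5: 38.8 mi
K3: 42.1 mi
The second-nearest is K2 at 20.3 mi.

K2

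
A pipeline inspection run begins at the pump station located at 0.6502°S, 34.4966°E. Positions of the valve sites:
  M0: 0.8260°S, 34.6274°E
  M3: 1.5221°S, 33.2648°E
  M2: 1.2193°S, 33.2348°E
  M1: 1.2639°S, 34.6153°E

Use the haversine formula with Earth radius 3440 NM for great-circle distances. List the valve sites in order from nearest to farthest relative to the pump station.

M0, M1, M2, M3

Distance from the pump station at 0.6502°S, 34.4966°E to each:
M0 0.8260°S, 34.6274°E: 13.2 NM
M1 1.2639°S, 34.6153°E: 37.5 NM
M2 1.2193°S, 33.2348°E: 83.1 NM
M3 1.5221°S, 33.2648°E: 90.6 NM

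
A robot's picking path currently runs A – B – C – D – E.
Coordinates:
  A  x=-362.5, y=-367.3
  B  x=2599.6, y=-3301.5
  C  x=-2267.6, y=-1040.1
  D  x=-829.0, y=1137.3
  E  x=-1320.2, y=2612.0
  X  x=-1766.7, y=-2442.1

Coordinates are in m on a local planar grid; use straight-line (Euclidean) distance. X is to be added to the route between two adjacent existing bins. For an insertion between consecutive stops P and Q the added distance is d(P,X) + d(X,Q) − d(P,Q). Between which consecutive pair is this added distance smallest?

Added distance for inserting X between each consecutive pair:
A–B: 2786.0 m
B–C: 572.0 m
C–D: 2579.3 m
D–E: 7219.6 m
Smallest added distance is 572.0 m, inserting between B and C.

between B and C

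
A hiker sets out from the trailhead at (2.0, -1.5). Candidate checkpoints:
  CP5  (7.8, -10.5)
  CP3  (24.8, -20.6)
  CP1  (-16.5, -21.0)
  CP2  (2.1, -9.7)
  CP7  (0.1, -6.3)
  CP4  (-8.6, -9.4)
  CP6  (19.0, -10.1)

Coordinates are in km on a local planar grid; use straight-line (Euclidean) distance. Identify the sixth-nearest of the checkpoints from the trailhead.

CP1

Distances from the trailhead ((2.0, -1.5)):
CP7: 5.2 km
CP2: 8.2 km
CP5: 10.7 km
CP4: 13.2 km
CP6: 19.1 km
CP1: 26.9 km
CP3: 29.7 km
The sixth-nearest is CP1 at 26.9 km.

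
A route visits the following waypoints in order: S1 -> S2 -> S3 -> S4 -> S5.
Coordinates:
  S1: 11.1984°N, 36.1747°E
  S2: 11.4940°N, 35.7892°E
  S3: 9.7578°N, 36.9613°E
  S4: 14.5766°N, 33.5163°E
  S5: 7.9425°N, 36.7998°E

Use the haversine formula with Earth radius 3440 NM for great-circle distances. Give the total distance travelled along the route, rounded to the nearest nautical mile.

950 NM

Leg distances:
S1→S2: 28.8 NM  (cumulative 28.8 NM)
S2→S3: 125.1 NM  (cumulative 153.9 NM)
S3→S4: 352.9 NM  (cumulative 506.8 NM)
S4→S5: 442.7 NM  (cumulative 949.5 NM)
Total route length ≈ 950 NM.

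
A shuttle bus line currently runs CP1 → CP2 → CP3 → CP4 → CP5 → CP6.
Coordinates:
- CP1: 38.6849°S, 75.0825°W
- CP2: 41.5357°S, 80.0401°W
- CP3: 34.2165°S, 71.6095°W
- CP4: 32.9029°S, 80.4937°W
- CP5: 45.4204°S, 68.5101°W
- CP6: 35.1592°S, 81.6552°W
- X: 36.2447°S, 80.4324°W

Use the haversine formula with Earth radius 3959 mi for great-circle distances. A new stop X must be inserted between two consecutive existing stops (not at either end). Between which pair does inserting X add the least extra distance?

between CP5 and CP6

Added distance for inserting X between each consecutive pair:
CP1–CP2: 376.8 mi
CP2–CP3: 200.5 mi
CP3–CP4: 228.7 mi
CP4–CP5: 43.6 mi
CP5–CP6: 0.1 mi
Smallest added distance is 0.1 mi, inserting between CP5 and CP6.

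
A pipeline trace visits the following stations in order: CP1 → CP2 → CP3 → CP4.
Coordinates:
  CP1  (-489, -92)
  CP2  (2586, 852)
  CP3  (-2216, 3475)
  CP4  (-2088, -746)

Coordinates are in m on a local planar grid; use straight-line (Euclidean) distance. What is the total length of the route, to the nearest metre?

12911 m

Leg distances:
CP1→CP2: 3216.6 m  (cumulative 3216.6 m)
CP2→CP3: 5471.7 m  (cumulative 8688.3 m)
CP3→CP4: 4222.9 m  (cumulative 12911.3 m)
Total route length ≈ 12911 m.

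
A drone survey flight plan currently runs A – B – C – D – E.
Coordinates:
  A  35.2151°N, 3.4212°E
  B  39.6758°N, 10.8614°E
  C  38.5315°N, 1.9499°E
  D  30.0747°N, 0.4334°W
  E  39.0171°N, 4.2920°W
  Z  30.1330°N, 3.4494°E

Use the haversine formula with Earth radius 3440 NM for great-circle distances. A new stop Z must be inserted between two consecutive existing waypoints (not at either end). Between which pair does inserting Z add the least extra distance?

between C and D

Added distance for inserting Z between each consecutive pair:
A–B: 539.7 NM
B–C: 767.7 NM
C–D: 190.1 NM
D–E: 287.9 NM
Smallest added distance is 190.1 NM, inserting between C and D.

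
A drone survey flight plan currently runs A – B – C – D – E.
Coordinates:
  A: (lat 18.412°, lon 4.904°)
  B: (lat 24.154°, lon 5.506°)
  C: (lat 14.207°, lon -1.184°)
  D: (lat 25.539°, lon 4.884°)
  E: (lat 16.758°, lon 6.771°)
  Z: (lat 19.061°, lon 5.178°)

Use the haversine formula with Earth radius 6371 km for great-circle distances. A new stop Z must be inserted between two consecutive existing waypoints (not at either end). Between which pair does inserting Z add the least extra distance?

between A and B

Added distance for inserting Z between each consecutive pair:
A–B: 3.5 km
B–C: 123.9 km
C–D: 177.0 km
D–E: 31.8 km
Smallest added distance is 3.5 km, inserting between A and B.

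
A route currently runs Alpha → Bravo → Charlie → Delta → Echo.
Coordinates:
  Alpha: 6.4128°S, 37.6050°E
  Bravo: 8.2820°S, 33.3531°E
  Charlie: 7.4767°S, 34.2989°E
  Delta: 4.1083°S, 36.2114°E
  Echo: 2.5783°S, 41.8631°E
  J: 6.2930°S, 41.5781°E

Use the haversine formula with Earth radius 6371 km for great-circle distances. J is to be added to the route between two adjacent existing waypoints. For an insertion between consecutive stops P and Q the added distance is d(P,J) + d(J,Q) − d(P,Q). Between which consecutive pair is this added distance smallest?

between Delta and Echo

Added distance for inserting J between each consecutive pair:
Alpha–Bravo: 860.1 km
Bravo–Charlie: 1610.6 km
Charlie–Delta: 1026.1 km
Delta–Echo: 406.2 km
Smallest added distance is 406.2 km, inserting between Delta and Echo.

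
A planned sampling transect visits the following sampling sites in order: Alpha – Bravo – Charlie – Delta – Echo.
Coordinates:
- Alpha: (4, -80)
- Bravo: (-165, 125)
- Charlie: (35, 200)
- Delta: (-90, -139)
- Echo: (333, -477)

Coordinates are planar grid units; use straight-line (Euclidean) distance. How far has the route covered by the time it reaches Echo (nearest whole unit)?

Leg distances:
Alpha→Bravo: 265.7  (cumulative 265.7)
Bravo→Charlie: 213.6  (cumulative 479.3)
Charlie→Delta: 361.3  (cumulative 840.6)
Delta→Echo: 541.5  (cumulative 1382.0)
Cumulative distance at Echo ≈ 1382.

1382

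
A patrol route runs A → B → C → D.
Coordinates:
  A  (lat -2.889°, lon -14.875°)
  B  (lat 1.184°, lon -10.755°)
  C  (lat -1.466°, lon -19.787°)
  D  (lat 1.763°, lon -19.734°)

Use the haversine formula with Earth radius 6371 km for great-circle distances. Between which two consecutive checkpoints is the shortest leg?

Leg distances:
A→B: 644.1 km
B→C: 1046.6 km
C→D: 359.1 km
The shortest leg is C–D at 359.1 km.

C–D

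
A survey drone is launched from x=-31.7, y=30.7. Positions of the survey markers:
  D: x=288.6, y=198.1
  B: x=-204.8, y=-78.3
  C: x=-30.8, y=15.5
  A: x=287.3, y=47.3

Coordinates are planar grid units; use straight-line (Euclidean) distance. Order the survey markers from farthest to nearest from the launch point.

D, A, B, C

Distances from the launch point:
D x=288.6, y=198.1: 361.4
A x=287.3, y=47.3: 319.4
B x=-204.8, y=-78.3: 204.6
C x=-30.8, y=15.5: 15.2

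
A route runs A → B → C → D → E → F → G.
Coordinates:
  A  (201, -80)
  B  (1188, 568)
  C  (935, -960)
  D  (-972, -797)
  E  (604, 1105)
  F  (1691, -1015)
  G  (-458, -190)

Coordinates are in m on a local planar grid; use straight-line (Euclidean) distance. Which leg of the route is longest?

D–E

Leg distances:
A→B: 1180.7 m
B→C: 1548.8 m
C→D: 1914.0 m
D→E: 2470.1 m
E→F: 2382.4 m
F→G: 2301.9 m
The longest leg is D–E at 2470.1 m.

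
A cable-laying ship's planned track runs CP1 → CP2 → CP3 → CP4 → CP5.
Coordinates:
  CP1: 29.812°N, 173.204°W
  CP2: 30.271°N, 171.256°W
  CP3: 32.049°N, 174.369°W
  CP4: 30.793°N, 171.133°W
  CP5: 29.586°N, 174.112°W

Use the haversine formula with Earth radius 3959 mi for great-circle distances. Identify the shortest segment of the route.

Leg distances:
CP1→CP2: 120.8 mi
CP2→CP3: 221.3 mi
CP3→CP4: 209.6 mi
CP4→CP5: 196.5 mi
The shortest leg is CP1–CP2 at 120.8 mi.

CP1–CP2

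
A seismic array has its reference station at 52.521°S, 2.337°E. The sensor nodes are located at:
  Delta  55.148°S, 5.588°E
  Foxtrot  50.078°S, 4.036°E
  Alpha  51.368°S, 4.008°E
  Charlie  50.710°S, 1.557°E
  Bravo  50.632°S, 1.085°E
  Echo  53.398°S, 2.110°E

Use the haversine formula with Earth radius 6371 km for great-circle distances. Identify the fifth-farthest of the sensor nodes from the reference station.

Alpha

Distance to each, sorted:
Delta: 361.6 km
Foxtrot: 296.2 km
Bravo: 227.2 km
Charlie: 208.4 km
Alpha: 171.9 km
Echo: 98.7 km
The fifth-farthest is Alpha at 171.9 km.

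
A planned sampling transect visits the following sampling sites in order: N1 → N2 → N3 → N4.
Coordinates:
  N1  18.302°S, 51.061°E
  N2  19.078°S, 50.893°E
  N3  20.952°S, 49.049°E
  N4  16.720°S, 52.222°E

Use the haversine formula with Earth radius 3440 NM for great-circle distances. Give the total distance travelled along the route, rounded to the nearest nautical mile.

Leg distances:
N1→N2: 47.6 NM  (cumulative 47.6 NM)
N2→N3: 153.2 NM  (cumulative 200.8 NM)
N3→N4: 311.5 NM  (cumulative 512.3 NM)
Total route length ≈ 512 NM.

512 NM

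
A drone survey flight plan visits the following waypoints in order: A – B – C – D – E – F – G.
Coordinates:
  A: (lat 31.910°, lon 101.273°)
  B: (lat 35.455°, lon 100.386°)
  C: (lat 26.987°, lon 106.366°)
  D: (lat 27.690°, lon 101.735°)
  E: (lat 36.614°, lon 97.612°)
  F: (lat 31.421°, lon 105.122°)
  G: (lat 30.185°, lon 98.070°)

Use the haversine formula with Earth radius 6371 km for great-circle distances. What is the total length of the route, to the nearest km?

Leg distances:
A→B: 402.6 km  (cumulative 402.6 km)
B→C: 1099.4 km  (cumulative 1502.0 km)
C→D: 464.0 km  (cumulative 1966.0 km)
D→E: 1065.2 km  (cumulative 3031.2 km)
E→F: 900.9 km  (cumulative 3932.1 km)
F→G: 687.3 km  (cumulative 4619.4 km)
Total route length ≈ 4619 km.

4619 km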